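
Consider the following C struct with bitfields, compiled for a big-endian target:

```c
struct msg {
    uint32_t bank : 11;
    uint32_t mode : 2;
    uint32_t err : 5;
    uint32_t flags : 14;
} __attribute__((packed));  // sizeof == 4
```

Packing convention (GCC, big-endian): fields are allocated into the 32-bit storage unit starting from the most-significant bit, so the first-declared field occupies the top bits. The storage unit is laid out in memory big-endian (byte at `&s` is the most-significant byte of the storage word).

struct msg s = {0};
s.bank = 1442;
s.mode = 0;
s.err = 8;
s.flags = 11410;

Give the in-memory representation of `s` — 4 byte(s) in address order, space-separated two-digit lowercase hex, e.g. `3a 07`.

bank (11b) val=1442 bits=0x5a2 at bit 21: 0xb4400000
mode (2b) val=0 bits=0x0 at bit 19: 0xb4400000
err (5b) val=8 bits=0x8 at bit 14: 0xb4420000
flags (14b) val=11410 bits=0x2c92 at bit 0: 0xb4422c92
word = 0xb4422c92 → big-endian bytes:
  [0]=0xb4  [1]=0x42  [2]=0x2c  [3]=0x92

b4 42 2c 92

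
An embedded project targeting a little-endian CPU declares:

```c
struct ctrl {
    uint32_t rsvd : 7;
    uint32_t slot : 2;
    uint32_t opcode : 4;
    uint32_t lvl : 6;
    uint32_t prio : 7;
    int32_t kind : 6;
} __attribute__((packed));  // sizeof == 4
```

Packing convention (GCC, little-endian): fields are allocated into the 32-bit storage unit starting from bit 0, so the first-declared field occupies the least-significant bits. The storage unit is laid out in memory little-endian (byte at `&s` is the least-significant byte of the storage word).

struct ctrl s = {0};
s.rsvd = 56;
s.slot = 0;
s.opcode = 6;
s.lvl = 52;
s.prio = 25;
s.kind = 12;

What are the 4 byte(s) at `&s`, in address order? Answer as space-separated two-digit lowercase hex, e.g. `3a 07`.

rsvd (7b) val=56 bits=0x38 at bit 0: 0x00000038
slot (2b) val=0 bits=0x0 at bit 7: 0x00000038
opcode (4b) val=6 bits=0x6 at bit 9: 0x00000c38
lvl (6b) val=52 bits=0x34 at bit 13: 0x00068c38
prio (7b) val=25 bits=0x19 at bit 19: 0x00ce8c38
kind (6b) val=12 bits=0xc at bit 26: 0x30ce8c38
word = 0x30ce8c38 → little-endian bytes:
  [0]=0x38  [1]=0x8c  [2]=0xce  [3]=0x30

38 8c ce 30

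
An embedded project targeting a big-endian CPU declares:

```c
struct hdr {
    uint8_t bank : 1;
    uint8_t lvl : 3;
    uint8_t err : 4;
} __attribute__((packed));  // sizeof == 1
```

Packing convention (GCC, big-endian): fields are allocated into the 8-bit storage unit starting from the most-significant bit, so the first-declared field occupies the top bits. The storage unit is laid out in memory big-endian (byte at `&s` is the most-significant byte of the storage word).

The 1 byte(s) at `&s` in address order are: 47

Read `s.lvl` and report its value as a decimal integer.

[0]=0x47 (big-endian) → word 0x47
bank:1 @ bit 7 → (0x47>>7)&0x1 = 0x0
lvl:3 @ bit 4 → (0x47>>4)&0x7 = 0x4  ←
err:4 @ bit 0 → (0x47>>0)&0xf = 0x7

4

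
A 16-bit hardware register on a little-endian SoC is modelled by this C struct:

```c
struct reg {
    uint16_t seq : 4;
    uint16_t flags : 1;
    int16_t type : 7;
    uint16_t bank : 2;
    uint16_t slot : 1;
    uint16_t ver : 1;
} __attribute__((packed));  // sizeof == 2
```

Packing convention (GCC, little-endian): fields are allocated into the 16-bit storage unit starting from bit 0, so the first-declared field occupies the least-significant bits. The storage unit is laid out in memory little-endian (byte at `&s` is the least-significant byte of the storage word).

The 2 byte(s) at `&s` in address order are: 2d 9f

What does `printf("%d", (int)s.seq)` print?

[0]=0x2d [1]=0x9f (little-endian) → word 0x9f2d
seq:4 @ bit 0 → (0x9f2d>>0)&0xf = 0xd  ←
flags:1 @ bit 4 → (0x9f2d>>4)&0x1 = 0x0
type:7 @ bit 5 → (0x9f2d>>5)&0x7f = 0x79
bank:2 @ bit 12 → (0x9f2d>>12)&0x3 = 0x1
slot:1 @ bit 14 → (0x9f2d>>14)&0x1 = 0x0
ver:1 @ bit 15 → (0x9f2d>>15)&0x1 = 0x1

13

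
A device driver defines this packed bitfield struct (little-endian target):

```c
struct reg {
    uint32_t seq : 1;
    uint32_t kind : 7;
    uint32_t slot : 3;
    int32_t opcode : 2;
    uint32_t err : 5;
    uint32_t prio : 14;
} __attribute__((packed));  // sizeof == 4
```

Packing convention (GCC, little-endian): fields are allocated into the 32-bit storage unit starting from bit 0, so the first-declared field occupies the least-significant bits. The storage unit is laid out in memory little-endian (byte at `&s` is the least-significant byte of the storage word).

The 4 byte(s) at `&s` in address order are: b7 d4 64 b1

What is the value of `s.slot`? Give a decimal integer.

[0]=0xb7 [1]=0xd4 [2]=0x64 [3]=0xb1 (little-endian) → word 0xb164d4b7
seq:1 @ bit 0 → (0xb164d4b7>>0)&0x1 = 0x1
kind:7 @ bit 1 → (0xb164d4b7>>1)&0x7f = 0x5b
slot:3 @ bit 8 → (0xb164d4b7>>8)&0x7 = 0x4  ←
opcode:2 @ bit 11 → (0xb164d4b7>>11)&0x3 = 0x2
err:5 @ bit 13 → (0xb164d4b7>>13)&0x1f = 0x6
prio:14 @ bit 18 → (0xb164d4b7>>18)&0x3fff = 0x2c59

4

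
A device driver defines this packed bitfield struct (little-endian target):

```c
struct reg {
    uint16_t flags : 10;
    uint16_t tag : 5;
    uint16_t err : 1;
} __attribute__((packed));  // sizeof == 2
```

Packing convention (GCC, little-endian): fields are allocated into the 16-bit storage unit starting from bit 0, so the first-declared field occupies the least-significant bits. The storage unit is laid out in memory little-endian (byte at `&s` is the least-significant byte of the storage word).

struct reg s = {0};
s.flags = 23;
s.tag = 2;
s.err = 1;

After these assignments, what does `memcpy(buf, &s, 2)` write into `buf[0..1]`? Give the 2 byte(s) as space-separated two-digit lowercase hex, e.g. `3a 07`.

flags:10 = 23 → 0x17 << 0 → word 0x0017
tag:5 = 2 → 0x2 << 10 → word 0x0817
err:1 = 1 → 0x1 << 15 → word 0x8817
word = 0x8817 → little-endian bytes:
  [0]=0x17  [1]=0x88

17 88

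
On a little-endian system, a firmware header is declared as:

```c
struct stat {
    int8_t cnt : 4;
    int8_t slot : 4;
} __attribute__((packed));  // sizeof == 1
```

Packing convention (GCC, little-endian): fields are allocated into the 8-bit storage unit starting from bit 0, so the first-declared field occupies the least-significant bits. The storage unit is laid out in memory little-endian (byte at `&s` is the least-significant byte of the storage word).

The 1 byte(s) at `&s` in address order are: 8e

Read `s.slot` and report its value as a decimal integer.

[0]=0x8e (little-endian) → word 0x8e
cnt:4 @ bit 0 → (0x8e>>0)&0xf = 0xe
slot:4 @ bit 4 → (0x8e>>4)&0xf = 0x8  ←
slot signed 4b, MSB=1: 8 - 16 = -8

-8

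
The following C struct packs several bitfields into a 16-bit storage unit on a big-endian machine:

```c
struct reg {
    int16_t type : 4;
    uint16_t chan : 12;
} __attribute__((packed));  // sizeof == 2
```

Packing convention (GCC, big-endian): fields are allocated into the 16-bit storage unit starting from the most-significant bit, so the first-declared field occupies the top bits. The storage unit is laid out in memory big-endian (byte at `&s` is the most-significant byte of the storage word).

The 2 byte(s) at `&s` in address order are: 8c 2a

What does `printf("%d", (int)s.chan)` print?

3114

[0]=0x8c [1]=0x2a (big-endian) → word 0x8c2a
type [12+:4] = (word>>12) & 0xf = 8
chan [0+:12] = (word>>0) & 0xfff = 3114  ←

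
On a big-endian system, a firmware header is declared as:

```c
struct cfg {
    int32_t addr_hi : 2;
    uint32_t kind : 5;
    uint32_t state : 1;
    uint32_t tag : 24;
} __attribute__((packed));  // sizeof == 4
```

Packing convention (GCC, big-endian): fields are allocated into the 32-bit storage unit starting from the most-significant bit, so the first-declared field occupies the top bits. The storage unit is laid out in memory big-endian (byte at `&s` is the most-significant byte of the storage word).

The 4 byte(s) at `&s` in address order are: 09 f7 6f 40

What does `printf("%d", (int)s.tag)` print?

16215872

[0]=0x09 [1]=0xf7 [2]=0x6f [3]=0x40 (big-endian) → word 0x09f76f40
addr_hi [30+:2] = (word>>30) & 0x3 = 0
kind [25+:5] = (word>>25) & 0x1f = 4
state [24+:1] = (word>>24) & 0x1 = 1
tag [0+:24] = (word>>0) & 0xffffff = 16215872  ←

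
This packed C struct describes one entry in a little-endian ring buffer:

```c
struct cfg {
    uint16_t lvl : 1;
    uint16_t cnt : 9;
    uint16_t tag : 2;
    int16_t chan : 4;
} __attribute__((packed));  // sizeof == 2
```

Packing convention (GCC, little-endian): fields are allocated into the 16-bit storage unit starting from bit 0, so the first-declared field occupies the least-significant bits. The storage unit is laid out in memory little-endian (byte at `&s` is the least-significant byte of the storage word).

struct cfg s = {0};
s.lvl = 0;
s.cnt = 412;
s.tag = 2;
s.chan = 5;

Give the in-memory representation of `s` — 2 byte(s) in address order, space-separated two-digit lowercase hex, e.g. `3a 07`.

lvl:1 = 0 → 0x0 << 0 → word 0x0000
cnt:9 = 412 → 0x19c << 1 → word 0x0338
tag:2 = 2 → 0x2 << 10 → word 0x0b38
chan:4 = 5 → 0x5 << 12 → word 0x5b38
word = 0x5b38 → little-endian bytes:
  [0]=0x38  [1]=0x5b

38 5b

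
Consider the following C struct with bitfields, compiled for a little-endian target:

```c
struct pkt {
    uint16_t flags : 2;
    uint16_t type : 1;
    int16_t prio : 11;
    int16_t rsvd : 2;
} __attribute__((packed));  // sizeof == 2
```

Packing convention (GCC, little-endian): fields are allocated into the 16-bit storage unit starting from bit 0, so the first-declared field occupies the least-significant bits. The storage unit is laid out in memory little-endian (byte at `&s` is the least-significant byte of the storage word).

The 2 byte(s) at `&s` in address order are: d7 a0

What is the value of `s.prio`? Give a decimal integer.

[0]=0xd7 [1]=0xa0 (little-endian) → word 0xa0d7
flags [0+:2] = (word>>0) & 0x3 = 3
type [2+:1] = (word>>2) & 0x1 = 1
prio [3+:11] = (word>>3) & 0x7ff = 1050  ←
rsvd [14+:2] = (word>>14) & 0x3 = 2
prio signed 11b, MSB=1: 1050 - 2048 = -998

-998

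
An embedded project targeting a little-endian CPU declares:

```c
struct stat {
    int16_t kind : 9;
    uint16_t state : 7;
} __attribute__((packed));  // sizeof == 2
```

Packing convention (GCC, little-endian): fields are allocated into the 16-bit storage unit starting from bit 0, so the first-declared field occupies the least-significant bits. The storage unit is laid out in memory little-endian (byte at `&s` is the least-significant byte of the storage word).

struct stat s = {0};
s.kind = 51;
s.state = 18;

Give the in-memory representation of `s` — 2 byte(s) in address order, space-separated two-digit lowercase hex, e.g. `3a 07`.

33 24

kind:9 = 51 → 0x33 << 0 → word 0x0033
state:7 = 18 → 0x12 << 9 → word 0x2433
word = 0x2433 → little-endian bytes:
  [0]=0x33  [1]=0x24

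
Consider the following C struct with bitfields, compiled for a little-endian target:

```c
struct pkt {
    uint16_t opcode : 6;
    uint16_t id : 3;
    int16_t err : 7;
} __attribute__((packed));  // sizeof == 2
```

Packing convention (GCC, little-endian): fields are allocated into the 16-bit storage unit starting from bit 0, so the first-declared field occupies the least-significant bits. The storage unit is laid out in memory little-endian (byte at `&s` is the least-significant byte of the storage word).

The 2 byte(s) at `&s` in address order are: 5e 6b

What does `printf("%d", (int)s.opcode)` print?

30

[0]=0x5e [1]=0x6b (little-endian) → word 0x6b5e
opcode [0+:6] = (word>>0) & 0x3f = 30  ←
id [6+:3] = (word>>6) & 0x7 = 5
err [9+:7] = (word>>9) & 0x7f = 53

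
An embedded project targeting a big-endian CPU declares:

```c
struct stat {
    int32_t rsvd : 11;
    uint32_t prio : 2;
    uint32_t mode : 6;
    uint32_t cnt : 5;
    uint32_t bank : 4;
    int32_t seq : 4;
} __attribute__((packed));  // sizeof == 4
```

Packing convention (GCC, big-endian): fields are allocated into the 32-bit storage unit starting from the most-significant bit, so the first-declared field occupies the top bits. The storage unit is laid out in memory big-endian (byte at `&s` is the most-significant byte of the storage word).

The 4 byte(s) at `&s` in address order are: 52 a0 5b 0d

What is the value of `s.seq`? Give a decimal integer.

-3

[0]=0x52 [1]=0xa0 [2]=0x5b [3]=0x0d (big-endian) → word 0x52a05b0d
rsvd [21+:11] = (word>>21) & 0x7ff = 661
prio [19+:2] = (word>>19) & 0x3 = 0
mode [13+:6] = (word>>13) & 0x3f = 2
cnt [8+:5] = (word>>8) & 0x1f = 27
bank [4+:4] = (word>>4) & 0xf = 0
seq [0+:4] = (word>>0) & 0xf = 13  ←
seq signed 4b, MSB=1: 13 - 16 = -3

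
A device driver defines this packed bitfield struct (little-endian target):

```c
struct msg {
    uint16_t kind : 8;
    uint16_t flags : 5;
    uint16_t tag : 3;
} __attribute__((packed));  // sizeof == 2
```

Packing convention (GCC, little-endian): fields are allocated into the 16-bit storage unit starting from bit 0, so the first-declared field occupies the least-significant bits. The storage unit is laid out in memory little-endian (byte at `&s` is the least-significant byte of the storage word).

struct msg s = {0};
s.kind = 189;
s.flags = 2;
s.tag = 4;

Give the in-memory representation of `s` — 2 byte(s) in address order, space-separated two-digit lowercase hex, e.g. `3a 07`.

bd 82

[0+:8] kind=189 & 0xff = 0xbd; word=0x00bd
[8+:5] flags=2 & 0x1f = 0x2; word=0x02bd
[13+:3] tag=4 & 0x7 = 0x4; word=0x82bd
word = 0x82bd → little-endian bytes:
  [0]=0xbd  [1]=0x82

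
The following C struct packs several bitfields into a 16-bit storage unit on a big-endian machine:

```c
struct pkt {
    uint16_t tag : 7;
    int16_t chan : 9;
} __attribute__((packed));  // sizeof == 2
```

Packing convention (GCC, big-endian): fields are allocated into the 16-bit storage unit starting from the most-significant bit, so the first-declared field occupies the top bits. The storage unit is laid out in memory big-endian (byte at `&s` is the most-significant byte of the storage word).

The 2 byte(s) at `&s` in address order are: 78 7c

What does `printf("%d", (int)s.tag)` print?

60

[0]=0x78 [1]=0x7c (big-endian) → word 0x787c
tag:7 @ bit 9 → (0x787c>>9)&0x7f = 0x3c  ←
chan:9 @ bit 0 → (0x787c>>0)&0x1ff = 0x7c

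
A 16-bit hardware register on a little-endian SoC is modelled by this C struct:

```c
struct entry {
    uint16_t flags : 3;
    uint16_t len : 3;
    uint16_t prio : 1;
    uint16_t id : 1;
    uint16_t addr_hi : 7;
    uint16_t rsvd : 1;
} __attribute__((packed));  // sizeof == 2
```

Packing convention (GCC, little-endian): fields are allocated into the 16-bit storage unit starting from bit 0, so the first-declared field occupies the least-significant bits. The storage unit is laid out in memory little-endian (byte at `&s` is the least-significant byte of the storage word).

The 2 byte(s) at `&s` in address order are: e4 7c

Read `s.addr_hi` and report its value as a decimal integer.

124

[0]=0xe4 [1]=0x7c (little-endian) → word 0x7ce4
flags [0+:3] = (word>>0) & 0x7 = 4
len [3+:3] = (word>>3) & 0x7 = 4
prio [6+:1] = (word>>6) & 0x1 = 1
id [7+:1] = (word>>7) & 0x1 = 1
addr_hi [8+:7] = (word>>8) & 0x7f = 124  ←
rsvd [15+:1] = (word>>15) & 0x1 = 0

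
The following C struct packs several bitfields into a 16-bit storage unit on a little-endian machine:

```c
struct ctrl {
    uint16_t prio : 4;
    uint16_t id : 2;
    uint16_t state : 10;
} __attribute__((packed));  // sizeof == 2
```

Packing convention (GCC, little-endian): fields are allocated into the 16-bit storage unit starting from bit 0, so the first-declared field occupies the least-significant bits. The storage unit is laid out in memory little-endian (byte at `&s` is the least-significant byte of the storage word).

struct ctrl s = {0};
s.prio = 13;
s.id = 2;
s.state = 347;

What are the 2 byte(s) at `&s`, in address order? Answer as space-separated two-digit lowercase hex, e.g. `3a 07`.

[0+:4] prio=13 & 0xf = 0xd; word=0x000d
[4+:2] id=2 & 0x3 = 0x2; word=0x002d
[6+:10] state=347 & 0x3ff = 0x15b; word=0x56ed
word = 0x56ed → little-endian bytes:
  [0]=0xed  [1]=0x56

ed 56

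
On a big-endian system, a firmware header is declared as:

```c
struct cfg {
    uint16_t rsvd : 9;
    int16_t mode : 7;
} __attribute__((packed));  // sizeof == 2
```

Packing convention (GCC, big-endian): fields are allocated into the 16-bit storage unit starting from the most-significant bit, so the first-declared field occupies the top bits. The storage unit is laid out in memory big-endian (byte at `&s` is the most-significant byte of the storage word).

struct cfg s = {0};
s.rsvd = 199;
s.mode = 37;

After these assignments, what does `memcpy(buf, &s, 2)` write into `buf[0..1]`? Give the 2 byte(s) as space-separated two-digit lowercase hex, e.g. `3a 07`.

rsvd:9 = 199 → 0xc7 << 7 → word 0x6380
mode:7 = 37 → 0x25 << 0 → word 0x63a5
word = 0x63a5 → big-endian bytes:
  [0]=0x63  [1]=0xa5

63 a5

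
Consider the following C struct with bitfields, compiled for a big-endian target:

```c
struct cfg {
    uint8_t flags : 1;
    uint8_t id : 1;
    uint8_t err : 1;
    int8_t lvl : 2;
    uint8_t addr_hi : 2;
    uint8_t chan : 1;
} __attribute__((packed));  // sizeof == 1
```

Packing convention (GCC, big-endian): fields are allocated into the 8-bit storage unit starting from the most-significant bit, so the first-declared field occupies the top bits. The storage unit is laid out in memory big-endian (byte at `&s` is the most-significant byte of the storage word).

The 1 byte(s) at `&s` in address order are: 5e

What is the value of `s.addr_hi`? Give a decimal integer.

[0]=0x5e (big-endian) → word 0x5e
flags:1 @ bit 7 → (0x5e>>7)&0x1 = 0x0
id:1 @ bit 6 → (0x5e>>6)&0x1 = 0x1
err:1 @ bit 5 → (0x5e>>5)&0x1 = 0x0
lvl:2 @ bit 3 → (0x5e>>3)&0x3 = 0x3
addr_hi:2 @ bit 1 → (0x5e>>1)&0x3 = 0x3  ←
chan:1 @ bit 0 → (0x5e>>0)&0x1 = 0x0

3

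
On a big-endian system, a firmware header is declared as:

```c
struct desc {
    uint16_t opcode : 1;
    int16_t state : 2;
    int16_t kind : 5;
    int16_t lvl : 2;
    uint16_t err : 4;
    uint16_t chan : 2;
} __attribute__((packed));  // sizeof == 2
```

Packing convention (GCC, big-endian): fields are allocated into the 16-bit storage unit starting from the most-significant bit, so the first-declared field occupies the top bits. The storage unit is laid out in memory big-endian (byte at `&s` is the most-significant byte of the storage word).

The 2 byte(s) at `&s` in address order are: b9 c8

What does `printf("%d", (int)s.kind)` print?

[0]=0xb9 [1]=0xc8 (big-endian) → word 0xb9c8
opcode [15+:1] = (word>>15) & 0x1 = 1
state [13+:2] = (word>>13) & 0x3 = 1
kind [8+:5] = (word>>8) & 0x1f = 25  ←
lvl [6+:2] = (word>>6) & 0x3 = 3
err [2+:4] = (word>>2) & 0xf = 2
chan [0+:2] = (word>>0) & 0x3 = 0
kind signed 5b, MSB=1: 25 - 32 = -7

-7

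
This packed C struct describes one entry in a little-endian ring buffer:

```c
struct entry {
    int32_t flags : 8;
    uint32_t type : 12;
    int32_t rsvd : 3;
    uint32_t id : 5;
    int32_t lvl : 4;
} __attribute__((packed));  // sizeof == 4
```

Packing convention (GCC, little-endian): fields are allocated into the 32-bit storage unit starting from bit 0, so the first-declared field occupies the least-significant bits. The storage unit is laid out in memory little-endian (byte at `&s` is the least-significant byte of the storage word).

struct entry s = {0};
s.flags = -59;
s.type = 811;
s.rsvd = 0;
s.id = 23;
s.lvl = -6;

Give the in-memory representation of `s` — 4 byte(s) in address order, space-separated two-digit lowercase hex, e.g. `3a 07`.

flags (8b) val=-59 bits=0xc5 at bit 0: 0x000000c5
type (12b) val=811 bits=0x32b at bit 8: 0x00032bc5
rsvd (3b) val=0 bits=0x0 at bit 20: 0x00032bc5
id (5b) val=23 bits=0x17 at bit 23: 0x0b832bc5
lvl (4b) val=-6 bits=0xa at bit 28: 0xab832bc5
word = 0xab832bc5 → little-endian bytes:
  [0]=0xc5  [1]=0x2b  [2]=0x83  [3]=0xab

c5 2b 83 ab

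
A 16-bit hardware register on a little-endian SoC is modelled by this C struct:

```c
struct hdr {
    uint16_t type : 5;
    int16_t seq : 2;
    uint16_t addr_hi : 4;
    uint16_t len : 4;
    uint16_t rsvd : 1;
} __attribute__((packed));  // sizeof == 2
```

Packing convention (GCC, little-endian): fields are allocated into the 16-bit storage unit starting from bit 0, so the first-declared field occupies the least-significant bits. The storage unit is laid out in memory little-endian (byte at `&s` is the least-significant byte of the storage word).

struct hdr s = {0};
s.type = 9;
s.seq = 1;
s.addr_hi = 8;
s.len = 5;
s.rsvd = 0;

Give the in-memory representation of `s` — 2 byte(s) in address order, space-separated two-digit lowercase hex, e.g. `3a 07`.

[0+:5] type=9 & 0x1f = 0x9; word=0x0009
[5+:2] seq=1 & 0x3 = 0x1; word=0x0029
[7+:4] addr_hi=8 & 0xf = 0x8; word=0x0429
[11+:4] len=5 & 0xf = 0x5; word=0x2c29
[15+:1] rsvd=0 & 0x1 = 0x0; word=0x2c29
word = 0x2c29 → little-endian bytes:
  [0]=0x29  [1]=0x2c

29 2c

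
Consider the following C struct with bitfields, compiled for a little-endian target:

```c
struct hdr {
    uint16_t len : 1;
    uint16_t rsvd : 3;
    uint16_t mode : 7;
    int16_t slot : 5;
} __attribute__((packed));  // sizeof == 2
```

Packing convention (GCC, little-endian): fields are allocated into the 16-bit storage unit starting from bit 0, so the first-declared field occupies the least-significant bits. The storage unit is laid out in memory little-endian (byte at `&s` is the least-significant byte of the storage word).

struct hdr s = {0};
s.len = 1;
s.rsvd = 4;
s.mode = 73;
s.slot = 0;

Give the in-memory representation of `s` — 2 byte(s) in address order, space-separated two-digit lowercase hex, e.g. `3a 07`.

99 04

len (1b) val=1 bits=0x1 at bit 0: 0x0001
rsvd (3b) val=4 bits=0x4 at bit 1: 0x0009
mode (7b) val=73 bits=0x49 at bit 4: 0x0499
slot (5b) val=0 bits=0x0 at bit 11: 0x0499
word = 0x0499 → little-endian bytes:
  [0]=0x99  [1]=0x04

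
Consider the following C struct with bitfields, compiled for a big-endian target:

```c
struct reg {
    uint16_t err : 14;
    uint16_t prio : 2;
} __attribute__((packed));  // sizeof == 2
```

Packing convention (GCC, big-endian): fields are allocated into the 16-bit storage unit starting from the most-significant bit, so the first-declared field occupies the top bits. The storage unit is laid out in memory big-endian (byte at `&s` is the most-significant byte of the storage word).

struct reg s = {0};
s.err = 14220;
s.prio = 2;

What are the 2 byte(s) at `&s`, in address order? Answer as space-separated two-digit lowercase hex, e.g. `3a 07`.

de 32

[2+:14] err=14220 & 0x3fff = 0x378c; word=0xde30
[0+:2] prio=2 & 0x3 = 0x2; word=0xde32
word = 0xde32 → big-endian bytes:
  [0]=0xde  [1]=0x32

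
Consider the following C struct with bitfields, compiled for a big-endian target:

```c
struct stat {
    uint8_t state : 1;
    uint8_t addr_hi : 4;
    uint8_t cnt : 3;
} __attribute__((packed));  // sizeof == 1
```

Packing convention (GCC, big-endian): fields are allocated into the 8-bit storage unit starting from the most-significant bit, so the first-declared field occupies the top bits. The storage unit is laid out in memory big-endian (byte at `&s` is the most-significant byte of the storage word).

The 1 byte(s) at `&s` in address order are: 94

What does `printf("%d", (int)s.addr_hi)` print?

2

[0]=0x94 (big-endian) → word 0x94
state [7+:1] = (word>>7) & 0x1 = 1
addr_hi [3+:4] = (word>>3) & 0xf = 2  ←
cnt [0+:3] = (word>>0) & 0x7 = 4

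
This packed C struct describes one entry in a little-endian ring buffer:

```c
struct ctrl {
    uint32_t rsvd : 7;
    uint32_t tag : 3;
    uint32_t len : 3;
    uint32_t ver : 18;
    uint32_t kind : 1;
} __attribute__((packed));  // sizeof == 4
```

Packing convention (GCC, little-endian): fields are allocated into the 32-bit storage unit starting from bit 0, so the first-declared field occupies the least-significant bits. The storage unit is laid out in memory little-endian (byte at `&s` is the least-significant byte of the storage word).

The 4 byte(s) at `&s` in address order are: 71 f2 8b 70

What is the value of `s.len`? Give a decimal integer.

[0]=0x71 [1]=0xf2 [2]=0x8b [3]=0x70 (little-endian) → word 0x708bf271
rsvd:7 @ bit 0 → (0x708bf271>>0)&0x7f = 0x71
tag:3 @ bit 7 → (0x708bf271>>7)&0x7 = 0x4
len:3 @ bit 10 → (0x708bf271>>10)&0x7 = 0x4  ←
ver:18 @ bit 13 → (0x708bf271>>13)&0x3ffff = 0x3845f
kind:1 @ bit 31 → (0x708bf271>>31)&0x1 = 0x0

4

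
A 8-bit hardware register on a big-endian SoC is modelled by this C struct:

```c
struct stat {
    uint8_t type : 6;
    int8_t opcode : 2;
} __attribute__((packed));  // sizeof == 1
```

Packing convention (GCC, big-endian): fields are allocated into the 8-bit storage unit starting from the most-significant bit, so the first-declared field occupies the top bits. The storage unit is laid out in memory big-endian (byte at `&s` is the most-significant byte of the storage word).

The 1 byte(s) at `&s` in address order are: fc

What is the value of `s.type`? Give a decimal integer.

63

[0]=0xfc (big-endian) → word 0xfc
type [2+:6] = (word>>2) & 0x3f = 63  ←
opcode [0+:2] = (word>>0) & 0x3 = 0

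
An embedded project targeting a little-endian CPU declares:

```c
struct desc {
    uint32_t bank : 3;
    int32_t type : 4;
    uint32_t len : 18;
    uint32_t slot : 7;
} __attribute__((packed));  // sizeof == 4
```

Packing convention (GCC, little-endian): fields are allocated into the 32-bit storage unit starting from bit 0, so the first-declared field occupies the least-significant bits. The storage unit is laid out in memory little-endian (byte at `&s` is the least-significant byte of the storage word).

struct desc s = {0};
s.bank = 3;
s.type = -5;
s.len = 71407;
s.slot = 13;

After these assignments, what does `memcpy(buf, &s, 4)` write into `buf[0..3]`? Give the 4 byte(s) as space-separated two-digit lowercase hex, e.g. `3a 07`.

db 77 8b 1a

bank (3b) val=3 bits=0x3 at bit 0: 0x00000003
type (4b) val=-5 bits=0xb at bit 3: 0x0000005b
len (18b) val=71407 bits=0x116ef at bit 7: 0x008b77db
slot (7b) val=13 bits=0xd at bit 25: 0x1a8b77db
word = 0x1a8b77db → little-endian bytes:
  [0]=0xdb  [1]=0x77  [2]=0x8b  [3]=0x1a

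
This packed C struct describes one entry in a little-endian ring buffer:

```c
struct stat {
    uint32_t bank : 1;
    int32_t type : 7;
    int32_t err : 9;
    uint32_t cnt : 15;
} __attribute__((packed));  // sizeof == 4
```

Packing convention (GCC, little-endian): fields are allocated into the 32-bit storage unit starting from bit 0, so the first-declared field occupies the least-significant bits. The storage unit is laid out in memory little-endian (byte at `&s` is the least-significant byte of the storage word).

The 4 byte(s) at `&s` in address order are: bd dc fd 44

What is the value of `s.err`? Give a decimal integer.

-36

[0]=0xbd [1]=0xdc [2]=0xfd [3]=0x44 (little-endian) → word 0x44fddcbd
bank:1 @ bit 0 → (0x44fddcbd>>0)&0x1 = 0x1
type:7 @ bit 1 → (0x44fddcbd>>1)&0x7f = 0x5e
err:9 @ bit 8 → (0x44fddcbd>>8)&0x1ff = 0x1dc  ←
cnt:15 @ bit 17 → (0x44fddcbd>>17)&0x7fff = 0x227e
err signed 9b, MSB=1: 476 - 512 = -36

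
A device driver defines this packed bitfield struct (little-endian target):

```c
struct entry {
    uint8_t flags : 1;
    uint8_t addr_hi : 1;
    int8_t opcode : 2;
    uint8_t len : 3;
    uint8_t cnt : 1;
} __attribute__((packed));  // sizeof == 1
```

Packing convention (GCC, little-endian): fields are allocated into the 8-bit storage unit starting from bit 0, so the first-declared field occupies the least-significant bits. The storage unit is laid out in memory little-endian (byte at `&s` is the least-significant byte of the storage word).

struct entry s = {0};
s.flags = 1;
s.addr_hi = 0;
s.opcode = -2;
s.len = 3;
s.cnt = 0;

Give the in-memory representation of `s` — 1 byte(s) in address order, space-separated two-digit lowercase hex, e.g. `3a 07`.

[0+:1] flags=1 & 0x1 = 0x1; word=0x01
[1+:1] addr_hi=0 & 0x1 = 0x0; word=0x01
[2+:2] opcode=-2 & 0x3 = 0x2; word=0x09
[4+:3] len=3 & 0x7 = 0x3; word=0x39
[7+:1] cnt=0 & 0x1 = 0x0; word=0x39
word = 0x39 → little-endian bytes:
  [0]=0x39

39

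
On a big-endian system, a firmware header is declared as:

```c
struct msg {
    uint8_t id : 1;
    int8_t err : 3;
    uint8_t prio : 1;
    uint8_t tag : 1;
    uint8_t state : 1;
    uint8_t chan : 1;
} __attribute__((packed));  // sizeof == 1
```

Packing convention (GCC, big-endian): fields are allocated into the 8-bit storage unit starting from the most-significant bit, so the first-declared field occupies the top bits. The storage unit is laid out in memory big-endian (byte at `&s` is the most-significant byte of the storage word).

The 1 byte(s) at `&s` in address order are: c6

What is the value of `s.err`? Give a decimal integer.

-4

[0]=0xc6 (big-endian) → word 0xc6
id:1 @ bit 7 → (0xc6>>7)&0x1 = 0x1
err:3 @ bit 4 → (0xc6>>4)&0x7 = 0x4  ←
prio:1 @ bit 3 → (0xc6>>3)&0x1 = 0x0
tag:1 @ bit 2 → (0xc6>>2)&0x1 = 0x1
state:1 @ bit 1 → (0xc6>>1)&0x1 = 0x1
chan:1 @ bit 0 → (0xc6>>0)&0x1 = 0x0
err signed 3b, MSB=1: 4 - 8 = -4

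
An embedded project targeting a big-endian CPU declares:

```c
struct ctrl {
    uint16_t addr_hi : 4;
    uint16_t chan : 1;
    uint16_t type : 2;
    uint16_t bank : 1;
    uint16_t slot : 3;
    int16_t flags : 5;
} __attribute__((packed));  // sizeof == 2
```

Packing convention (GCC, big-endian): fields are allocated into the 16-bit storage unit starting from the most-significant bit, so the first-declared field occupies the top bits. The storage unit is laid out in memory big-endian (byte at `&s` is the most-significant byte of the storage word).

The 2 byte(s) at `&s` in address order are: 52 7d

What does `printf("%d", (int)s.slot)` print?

[0]=0x52 [1]=0x7d (big-endian) → word 0x527d
addr_hi [12+:4] = (word>>12) & 0xf = 5
chan [11+:1] = (word>>11) & 0x1 = 0
type [9+:2] = (word>>9) & 0x3 = 1
bank [8+:1] = (word>>8) & 0x1 = 0
slot [5+:3] = (word>>5) & 0x7 = 3  ←
flags [0+:5] = (word>>0) & 0x1f = 29

3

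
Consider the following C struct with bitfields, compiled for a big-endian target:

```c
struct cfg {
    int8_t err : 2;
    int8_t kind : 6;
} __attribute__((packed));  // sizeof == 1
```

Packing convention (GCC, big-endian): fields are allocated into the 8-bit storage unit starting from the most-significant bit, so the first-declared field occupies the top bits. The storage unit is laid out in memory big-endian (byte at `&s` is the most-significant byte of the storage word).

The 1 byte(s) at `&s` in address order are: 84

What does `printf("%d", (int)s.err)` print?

[0]=0x84 (big-endian) → word 0x84
err:2 @ bit 6 → (0x84>>6)&0x3 = 0x2  ←
kind:6 @ bit 0 → (0x84>>0)&0x3f = 0x4
err signed 2b, MSB=1: 2 - 4 = -2

-2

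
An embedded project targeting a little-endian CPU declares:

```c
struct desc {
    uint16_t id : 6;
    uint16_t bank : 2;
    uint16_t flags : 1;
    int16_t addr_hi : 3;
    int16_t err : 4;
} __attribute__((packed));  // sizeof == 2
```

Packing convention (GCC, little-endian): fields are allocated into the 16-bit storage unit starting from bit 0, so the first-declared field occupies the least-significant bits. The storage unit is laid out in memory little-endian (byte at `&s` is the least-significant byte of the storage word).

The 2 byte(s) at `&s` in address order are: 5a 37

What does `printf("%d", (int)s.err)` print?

3

[0]=0x5a [1]=0x37 (little-endian) → word 0x375a
id:6 @ bit 0 → (0x375a>>0)&0x3f = 0x1a
bank:2 @ bit 6 → (0x375a>>6)&0x3 = 0x1
flags:1 @ bit 8 → (0x375a>>8)&0x1 = 0x1
addr_hi:3 @ bit 9 → (0x375a>>9)&0x7 = 0x3
err:4 @ bit 12 → (0x375a>>12)&0xf = 0x3  ←
err signed 4b, MSB=0: value = 3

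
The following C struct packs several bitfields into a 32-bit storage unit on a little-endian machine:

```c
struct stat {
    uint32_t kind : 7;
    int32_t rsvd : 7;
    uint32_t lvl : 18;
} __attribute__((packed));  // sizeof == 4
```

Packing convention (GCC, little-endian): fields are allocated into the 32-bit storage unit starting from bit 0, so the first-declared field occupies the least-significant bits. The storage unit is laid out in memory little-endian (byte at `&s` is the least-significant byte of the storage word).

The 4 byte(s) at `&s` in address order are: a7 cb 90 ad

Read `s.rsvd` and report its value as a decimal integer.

[0]=0xa7 [1]=0xcb [2]=0x90 [3]=0xad (little-endian) → word 0xad90cba7
kind [0+:7] = (word>>0) & 0x7f = 39
rsvd [7+:7] = (word>>7) & 0x7f = 23  ←
lvl [14+:18] = (word>>14) & 0x3ffff = 177731
rsvd signed 7b, MSB=0: value = 23

23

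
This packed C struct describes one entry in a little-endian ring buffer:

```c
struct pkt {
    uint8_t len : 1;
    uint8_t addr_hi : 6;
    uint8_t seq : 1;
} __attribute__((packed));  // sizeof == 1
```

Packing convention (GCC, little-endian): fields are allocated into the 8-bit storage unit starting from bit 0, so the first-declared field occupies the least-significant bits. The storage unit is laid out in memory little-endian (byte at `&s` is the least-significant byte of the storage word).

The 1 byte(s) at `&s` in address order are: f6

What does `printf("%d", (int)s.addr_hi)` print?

[0]=0xf6 (little-endian) → word 0xf6
len [0+:1] = (word>>0) & 0x1 = 0
addr_hi [1+:6] = (word>>1) & 0x3f = 59  ←
seq [7+:1] = (word>>7) & 0x1 = 1

59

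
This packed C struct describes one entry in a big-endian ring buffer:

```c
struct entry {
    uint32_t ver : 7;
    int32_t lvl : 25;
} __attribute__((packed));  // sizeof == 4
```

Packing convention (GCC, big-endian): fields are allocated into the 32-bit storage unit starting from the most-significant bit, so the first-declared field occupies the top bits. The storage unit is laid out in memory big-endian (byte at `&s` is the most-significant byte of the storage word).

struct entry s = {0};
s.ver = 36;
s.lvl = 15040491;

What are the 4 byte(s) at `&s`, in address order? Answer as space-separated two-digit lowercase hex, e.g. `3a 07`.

48 e5 7f eb

ver (7b) val=36 bits=0x24 at bit 25: 0x48000000
lvl (25b) val=15040491 bits=0xe57feb at bit 0: 0x48e57feb
word = 0x48e57feb → big-endian bytes:
  [0]=0x48  [1]=0xe5  [2]=0x7f  [3]=0xeb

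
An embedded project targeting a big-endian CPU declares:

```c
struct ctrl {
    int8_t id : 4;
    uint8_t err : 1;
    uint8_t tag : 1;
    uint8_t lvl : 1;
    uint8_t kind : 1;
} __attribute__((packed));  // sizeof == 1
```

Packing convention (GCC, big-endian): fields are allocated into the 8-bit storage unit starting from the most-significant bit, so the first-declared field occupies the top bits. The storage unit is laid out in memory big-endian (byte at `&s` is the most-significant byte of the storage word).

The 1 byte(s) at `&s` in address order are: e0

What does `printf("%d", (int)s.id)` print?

[0]=0xe0 (big-endian) → word 0xe0
id:4 @ bit 4 → (0xe0>>4)&0xf = 0xe  ←
err:1 @ bit 3 → (0xe0>>3)&0x1 = 0x0
tag:1 @ bit 2 → (0xe0>>2)&0x1 = 0x0
lvl:1 @ bit 1 → (0xe0>>1)&0x1 = 0x0
kind:1 @ bit 0 → (0xe0>>0)&0x1 = 0x0
id signed 4b, MSB=1: 14 - 16 = -2

-2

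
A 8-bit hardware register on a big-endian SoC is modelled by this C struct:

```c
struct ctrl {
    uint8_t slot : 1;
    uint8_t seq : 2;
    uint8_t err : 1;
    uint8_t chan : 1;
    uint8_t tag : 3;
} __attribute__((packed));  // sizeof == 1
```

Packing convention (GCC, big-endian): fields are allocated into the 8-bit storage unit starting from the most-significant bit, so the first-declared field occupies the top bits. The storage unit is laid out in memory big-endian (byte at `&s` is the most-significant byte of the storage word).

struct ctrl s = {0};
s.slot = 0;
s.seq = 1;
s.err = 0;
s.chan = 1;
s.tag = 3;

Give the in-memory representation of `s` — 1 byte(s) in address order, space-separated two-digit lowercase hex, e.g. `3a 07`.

slot (1b) val=0 bits=0x0 at bit 7: 0x00
seq (2b) val=1 bits=0x1 at bit 5: 0x20
err (1b) val=0 bits=0x0 at bit 4: 0x20
chan (1b) val=1 bits=0x1 at bit 3: 0x28
tag (3b) val=3 bits=0x3 at bit 0: 0x2b
word = 0x2b → big-endian bytes:
  [0]=0x2b

2b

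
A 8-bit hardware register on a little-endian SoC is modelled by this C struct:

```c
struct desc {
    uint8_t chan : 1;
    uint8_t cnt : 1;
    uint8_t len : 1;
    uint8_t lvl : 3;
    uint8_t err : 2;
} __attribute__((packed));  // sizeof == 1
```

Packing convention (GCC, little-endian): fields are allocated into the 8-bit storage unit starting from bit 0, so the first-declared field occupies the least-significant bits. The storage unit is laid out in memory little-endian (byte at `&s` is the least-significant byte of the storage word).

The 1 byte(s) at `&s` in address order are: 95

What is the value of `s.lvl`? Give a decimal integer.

2

[0]=0x95 (little-endian) → word 0x95
chan:1 @ bit 0 → (0x95>>0)&0x1 = 0x1
cnt:1 @ bit 1 → (0x95>>1)&0x1 = 0x0
len:1 @ bit 2 → (0x95>>2)&0x1 = 0x1
lvl:3 @ bit 3 → (0x95>>3)&0x7 = 0x2  ←
err:2 @ bit 6 → (0x95>>6)&0x3 = 0x2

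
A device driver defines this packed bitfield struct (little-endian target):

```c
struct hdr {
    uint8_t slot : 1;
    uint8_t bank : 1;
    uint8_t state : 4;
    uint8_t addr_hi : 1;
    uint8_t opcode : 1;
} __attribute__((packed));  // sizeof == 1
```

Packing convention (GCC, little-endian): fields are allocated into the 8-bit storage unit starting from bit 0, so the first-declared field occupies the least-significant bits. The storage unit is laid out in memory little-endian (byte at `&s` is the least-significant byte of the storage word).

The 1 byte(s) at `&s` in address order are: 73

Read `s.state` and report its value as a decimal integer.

[0]=0x73 (little-endian) → word 0x73
slot:1 @ bit 0 → (0x73>>0)&0x1 = 0x1
bank:1 @ bit 1 → (0x73>>1)&0x1 = 0x1
state:4 @ bit 2 → (0x73>>2)&0xf = 0xc  ←
addr_hi:1 @ bit 6 → (0x73>>6)&0x1 = 0x1
opcode:1 @ bit 7 → (0x73>>7)&0x1 = 0x0

12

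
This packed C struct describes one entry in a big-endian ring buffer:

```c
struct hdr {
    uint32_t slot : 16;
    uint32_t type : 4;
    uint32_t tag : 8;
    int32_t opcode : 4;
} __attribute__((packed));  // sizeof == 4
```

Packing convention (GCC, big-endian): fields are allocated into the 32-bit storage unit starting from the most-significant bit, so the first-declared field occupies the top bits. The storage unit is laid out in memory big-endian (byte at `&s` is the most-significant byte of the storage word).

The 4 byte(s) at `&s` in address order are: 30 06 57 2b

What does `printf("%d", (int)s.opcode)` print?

-5

[0]=0x30 [1]=0x06 [2]=0x57 [3]=0x2b (big-endian) → word 0x3006572b
slot:16 @ bit 16 → (0x3006572b>>16)&0xffff = 0x3006
type:4 @ bit 12 → (0x3006572b>>12)&0xf = 0x5
tag:8 @ bit 4 → (0x3006572b>>4)&0xff = 0x72
opcode:4 @ bit 0 → (0x3006572b>>0)&0xf = 0xb  ←
opcode signed 4b, MSB=1: 11 - 16 = -5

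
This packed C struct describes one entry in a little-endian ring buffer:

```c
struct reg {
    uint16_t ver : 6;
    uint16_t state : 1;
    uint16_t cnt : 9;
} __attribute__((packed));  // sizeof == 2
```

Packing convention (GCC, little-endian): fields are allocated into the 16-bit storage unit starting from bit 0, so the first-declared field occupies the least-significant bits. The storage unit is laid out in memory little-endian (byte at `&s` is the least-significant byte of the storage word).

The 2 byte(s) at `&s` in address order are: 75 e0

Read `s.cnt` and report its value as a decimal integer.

[0]=0x75 [1]=0xe0 (little-endian) → word 0xe075
ver:6 @ bit 0 → (0xe075>>0)&0x3f = 0x35
state:1 @ bit 6 → (0xe075>>6)&0x1 = 0x1
cnt:9 @ bit 7 → (0xe075>>7)&0x1ff = 0x1c0  ←

448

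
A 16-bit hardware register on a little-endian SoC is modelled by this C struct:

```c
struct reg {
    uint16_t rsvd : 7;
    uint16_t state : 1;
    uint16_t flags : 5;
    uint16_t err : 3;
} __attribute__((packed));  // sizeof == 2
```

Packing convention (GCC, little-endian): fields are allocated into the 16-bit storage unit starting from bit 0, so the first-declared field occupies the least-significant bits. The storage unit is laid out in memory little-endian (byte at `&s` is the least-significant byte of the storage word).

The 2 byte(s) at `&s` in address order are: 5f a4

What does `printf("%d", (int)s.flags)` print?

[0]=0x5f [1]=0xa4 (little-endian) → word 0xa45f
rsvd [0+:7] = (word>>0) & 0x7f = 95
state [7+:1] = (word>>7) & 0x1 = 0
flags [8+:5] = (word>>8) & 0x1f = 4  ←
err [13+:3] = (word>>13) & 0x7 = 5

4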